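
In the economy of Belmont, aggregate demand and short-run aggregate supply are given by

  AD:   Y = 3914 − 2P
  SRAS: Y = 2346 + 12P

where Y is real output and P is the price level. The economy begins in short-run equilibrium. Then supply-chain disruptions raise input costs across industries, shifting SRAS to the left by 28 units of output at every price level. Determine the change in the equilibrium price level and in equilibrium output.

This is a negative supply shock: SRAS shifts left.
New SRAS: Y = 2318 + 12P.
Set AD = SRAS: 3914 − 2P = 2318 + 12P, so 1596 = 14P and P = 114.
Y = 3914 − 2·114 = 3686.
Initially P = 112, Y = 3690, so ΔP = +2 and ΔY = -4.

ΔP = +2, ΔY = -4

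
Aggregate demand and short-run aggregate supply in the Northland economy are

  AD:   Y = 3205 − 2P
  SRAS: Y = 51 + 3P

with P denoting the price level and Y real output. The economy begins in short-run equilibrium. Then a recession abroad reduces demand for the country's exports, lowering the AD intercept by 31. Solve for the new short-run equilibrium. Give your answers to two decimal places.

P = 624.60, Y = 1924.80

This is a negative demand shock: AD shifts left.
New AD: Y = 3174 − 2P.
Set AD = SRAS: 3174 − 2P = 51 + 3P, so 3123 = 5P and P = 624.60.
Substituting into AD, Y = 1924.80.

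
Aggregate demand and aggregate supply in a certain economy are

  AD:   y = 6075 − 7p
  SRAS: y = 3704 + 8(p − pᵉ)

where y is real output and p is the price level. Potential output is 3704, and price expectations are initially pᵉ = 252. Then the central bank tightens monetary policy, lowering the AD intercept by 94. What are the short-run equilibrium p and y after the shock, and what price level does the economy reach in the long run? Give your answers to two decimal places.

Short run: p = 286.20, y = 3977.60. Long run: p = 325.29.

AD shifts left: new AD is y = 5981 − 7p. With pᵉ = 252, SRAS is y = 1688 + 8p.
Short run: 5981 − 7p = 1688 + 8p gives 4293 = 15p, so p = 286.20 and y = 5981 − 7p = 3977.60.
y = 3977.60 is above potential 3704; expectations adjust and SRAS shifts left until y = 3704.
Long run: on the new AD curve, 3704 = 5981 − 7p gives p = 325.29.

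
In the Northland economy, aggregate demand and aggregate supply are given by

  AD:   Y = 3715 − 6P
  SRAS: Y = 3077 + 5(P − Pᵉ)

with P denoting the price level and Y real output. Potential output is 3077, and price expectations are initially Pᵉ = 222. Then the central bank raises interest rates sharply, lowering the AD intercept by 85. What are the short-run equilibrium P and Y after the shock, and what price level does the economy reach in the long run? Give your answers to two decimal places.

AD shifts left: new AD is Y = 3630 − 6P. With Pᵉ = 222, SRAS is Y = 1967 + 5P.
Short run: 3630 − 6P = 1967 + 5P gives 1663 = 11P, so P = 151.18 and Y = 3630 − 6P = 2722.91.
Y = 2722.91 is below potential 3077; expectations adjust and SRAS shifts right until Y = 3077.
Long run: on the new AD curve, 3077 = 3630 − 6P gives P = 92.17.

Short run: P = 151.18, Y = 2722.91. Long run: P = 92.17.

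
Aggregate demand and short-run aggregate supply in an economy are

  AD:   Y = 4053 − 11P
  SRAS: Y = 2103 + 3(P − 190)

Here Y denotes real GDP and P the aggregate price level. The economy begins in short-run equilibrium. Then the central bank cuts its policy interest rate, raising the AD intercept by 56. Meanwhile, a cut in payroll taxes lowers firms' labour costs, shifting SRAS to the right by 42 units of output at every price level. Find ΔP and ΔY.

After both shocks: AD is Y = 4109 − 11P and SRAS is Y = 1575 + 3P.
Setting them equal: 2534 = 14P, so P = 181.
Y = 4109 − 11·181 = 2118.
Initially P = 180, Y = 2073, so ΔP = +1 and ΔY = +45.

ΔP = +1, ΔY = +45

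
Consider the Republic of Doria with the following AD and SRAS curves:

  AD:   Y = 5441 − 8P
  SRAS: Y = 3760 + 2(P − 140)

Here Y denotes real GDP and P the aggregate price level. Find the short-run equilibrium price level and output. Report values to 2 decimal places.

P = 196.10, Y = 3872.20

Write SRAS as Y = 3760 + 2P − 280 = 3480 + 2P.
Set AD = SRAS: 5441 − 8P = 3480 + 2P, so 1961 = 10P and P = 196.10.
Substituting into AD, Y = 5441 − 8P = 3872.20.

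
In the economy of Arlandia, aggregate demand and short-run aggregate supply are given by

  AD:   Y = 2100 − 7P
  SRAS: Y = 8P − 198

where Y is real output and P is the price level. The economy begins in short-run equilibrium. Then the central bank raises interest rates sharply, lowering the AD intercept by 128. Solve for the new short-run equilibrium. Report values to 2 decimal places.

P = 144.67, Y = 959.33

This is a negative demand shock: AD shifts left.
New AD: Y = 1972 − 7P.
Set AD = SRAS: 1972 − 7P = 8P − 198, so 2170 = 15P and P = 144.67.
Substituting into AD, Y = 959.33.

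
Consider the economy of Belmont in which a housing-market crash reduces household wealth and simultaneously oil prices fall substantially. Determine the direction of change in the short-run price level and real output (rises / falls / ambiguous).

The first event is a negative demand shock: AD shifts left, which by itself pushes P down and Y down.
The second is a favourable supply shock: SRAS shifts right, which by itself pushes P down and Y up.
Both shocks push P down, so P falls. The two shocks push Y in opposite directions, so the effect on Y is ambiguous.

Price level: falls; output: ambiguous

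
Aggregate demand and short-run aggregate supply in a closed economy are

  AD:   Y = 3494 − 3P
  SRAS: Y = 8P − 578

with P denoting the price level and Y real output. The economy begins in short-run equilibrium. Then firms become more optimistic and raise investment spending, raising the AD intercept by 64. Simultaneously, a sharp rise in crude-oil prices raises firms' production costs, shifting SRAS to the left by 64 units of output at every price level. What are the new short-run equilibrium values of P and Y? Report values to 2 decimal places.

P = 381.82, Y = 2412.55

After both shocks: AD is Y = 3558 − 3P and SRAS is Y = 8P − 642.
Setting them equal: 4200 = 11P, so P = 381.82.
Substituting into AD, Y = 2412.55.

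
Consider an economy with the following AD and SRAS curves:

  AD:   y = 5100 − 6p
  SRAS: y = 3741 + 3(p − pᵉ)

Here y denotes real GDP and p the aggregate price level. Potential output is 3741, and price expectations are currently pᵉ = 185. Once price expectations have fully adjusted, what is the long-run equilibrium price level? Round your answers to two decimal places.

Short run: with pᵉ = 185, SRAS is y = 3186 + 3p. Setting AD = SRAS gives 1914 = 9p, so p = 212.67 and y = 5100 − 6p = 3824.00.
Output 3824.00 is above potential 3741, so over time expected prices rise and SRAS shifts left until y returns to 3741.
Long run: y = 3741 on the AD curve gives 3741 = 5100 − 6p, so p = 226.50.

Long-run p = 226.50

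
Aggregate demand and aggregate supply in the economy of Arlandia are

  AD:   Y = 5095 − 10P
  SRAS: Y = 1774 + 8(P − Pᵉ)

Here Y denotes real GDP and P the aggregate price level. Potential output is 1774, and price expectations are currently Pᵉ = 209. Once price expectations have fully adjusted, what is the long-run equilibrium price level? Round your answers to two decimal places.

Long-run P = 332.10

Short run: with Pᵉ = 209, SRAS is Y = 102 + 8P. Setting AD = SRAS gives 4993 = 18P, so P = 277.39 and Y = 5095 − 10P = 2321.11.
Output 2321.11 is above potential 1774, so over time expected prices rise and SRAS shifts left until Y returns to 1774.
Long run: Y = 1774 on the AD curve gives 1774 = 5095 − 10P, so P = 332.10.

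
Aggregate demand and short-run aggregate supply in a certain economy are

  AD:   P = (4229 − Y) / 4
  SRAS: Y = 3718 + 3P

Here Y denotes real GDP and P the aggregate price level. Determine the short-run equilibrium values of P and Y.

Rearrange AD to Y = 4229 − 4P.
Set AD = SRAS: 4229 − 4P = 3718 + 3P, so 511 = 7P and P = 73.
Then Y = 4229 − 4·73 = 3937.

P = 73, Y = 3937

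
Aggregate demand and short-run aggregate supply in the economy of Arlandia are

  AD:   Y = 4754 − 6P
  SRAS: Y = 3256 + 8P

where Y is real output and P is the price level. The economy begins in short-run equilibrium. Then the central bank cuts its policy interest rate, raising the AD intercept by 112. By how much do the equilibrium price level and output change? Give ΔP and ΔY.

This is a positive demand shock: AD shifts right.
New AD: Y = 4866 − 6P.
Set AD = SRAS: 4866 − 6P = 3256 + 8P, so 1610 = 14P and P = 115.
Y = 4866 − 6·115 = 4176.
Initially P = 107, Y = 4112, so ΔP = +8 and ΔY = +64.

ΔP = +8, ΔY = +64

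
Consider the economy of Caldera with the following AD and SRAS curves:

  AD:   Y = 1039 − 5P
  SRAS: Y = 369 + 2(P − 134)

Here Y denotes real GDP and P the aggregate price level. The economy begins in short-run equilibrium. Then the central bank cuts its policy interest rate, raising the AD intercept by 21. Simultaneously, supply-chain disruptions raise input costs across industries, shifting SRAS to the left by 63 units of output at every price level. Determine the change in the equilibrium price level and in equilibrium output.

After both shocks: AD is Y = 1060 − 5P and SRAS is Y = 38 + 2P.
Setting them equal: 1022 = 7P, so P = 146.
Y = 1060 − 5·146 = 330.
Initially P = 134, Y = 369, so ΔP = +12 and ΔY = -39.

ΔP = +12, ΔY = -39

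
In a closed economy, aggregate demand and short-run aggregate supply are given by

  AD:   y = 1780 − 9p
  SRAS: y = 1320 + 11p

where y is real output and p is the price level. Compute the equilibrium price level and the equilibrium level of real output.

Set AD = SRAS: 1780 − 9p = 1320 + 11p, so 460 = 20p and p = 23.
Then y = 1780 − 9·23 = 1573.

p = 23, y = 1573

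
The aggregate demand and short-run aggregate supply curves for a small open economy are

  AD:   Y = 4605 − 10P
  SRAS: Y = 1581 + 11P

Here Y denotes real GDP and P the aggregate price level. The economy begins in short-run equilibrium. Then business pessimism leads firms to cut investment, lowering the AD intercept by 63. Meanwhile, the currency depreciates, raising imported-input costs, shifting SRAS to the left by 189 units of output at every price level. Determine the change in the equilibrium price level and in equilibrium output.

After both shocks: AD is Y = 4542 − 10P and SRAS is Y = 1392 + 11P.
Setting them equal: 3150 = 21P, so P = 150.
Y = 4542 − 10·150 = 3042.
Initially P = 144, Y = 3165, so ΔP = +6 and ΔY = -123.

ΔP = +6, ΔY = -123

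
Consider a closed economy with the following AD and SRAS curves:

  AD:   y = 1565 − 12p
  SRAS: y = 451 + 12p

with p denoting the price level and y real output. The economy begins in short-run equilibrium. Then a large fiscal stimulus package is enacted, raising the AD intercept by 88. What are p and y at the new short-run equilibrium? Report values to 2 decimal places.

This is a positive demand shock: AD shifts right.
New AD: y = 1653 − 12p.
Set AD = SRAS: 1653 − 12p = 451 + 12p, so 1202 = 24p and p = 50.08.
Substituting into AD, y = 1052.00.

p = 50.08, y = 1052.00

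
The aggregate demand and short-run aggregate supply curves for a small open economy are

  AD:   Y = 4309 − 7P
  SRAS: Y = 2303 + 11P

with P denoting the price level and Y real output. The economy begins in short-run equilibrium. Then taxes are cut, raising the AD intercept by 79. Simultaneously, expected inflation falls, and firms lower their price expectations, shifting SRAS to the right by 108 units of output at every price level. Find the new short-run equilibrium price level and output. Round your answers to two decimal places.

After both shocks: AD is Y = 4388 − 7P and SRAS is Y = 2411 + 11P.
Setting them equal: 1977 = 18P, so P = 109.83.
Substituting into AD, Y = 3619.17.

P = 109.83, Y = 3619.17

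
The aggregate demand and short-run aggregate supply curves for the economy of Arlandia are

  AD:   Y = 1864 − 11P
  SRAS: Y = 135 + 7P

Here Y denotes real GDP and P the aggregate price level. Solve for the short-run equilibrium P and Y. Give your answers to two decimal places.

Set AD = SRAS: 1864 − 11P = 135 + 7P, so 1729 = 18P and P = 96.06.
Substituting into AD, Y = 1864 − 11P = 807.39.

P = 96.06, Y = 807.39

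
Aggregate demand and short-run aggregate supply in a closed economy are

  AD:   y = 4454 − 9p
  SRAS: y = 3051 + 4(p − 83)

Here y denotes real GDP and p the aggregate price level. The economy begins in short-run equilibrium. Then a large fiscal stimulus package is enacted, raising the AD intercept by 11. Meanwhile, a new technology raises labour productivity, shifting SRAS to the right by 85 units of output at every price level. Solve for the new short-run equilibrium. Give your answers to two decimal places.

p = 127.77, y = 3315.08

After both shocks: AD is y = 4465 − 9p and SRAS is y = 2804 + 4p.
Setting them equal: 1661 = 13p, so p = 127.77.
Substituting into AD, y = 3315.08.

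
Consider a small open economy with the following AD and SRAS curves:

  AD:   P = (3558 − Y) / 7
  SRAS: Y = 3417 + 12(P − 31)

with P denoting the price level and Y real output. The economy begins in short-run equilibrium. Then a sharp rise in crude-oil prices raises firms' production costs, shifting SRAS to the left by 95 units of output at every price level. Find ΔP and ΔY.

This is a negative supply shock: SRAS shifts left.
New SRAS: Y = 2950 + 12P.
Set AD = SRAS: 3558 − 7P = 2950 + 12P, so 608 = 19P and P = 32.
Y = 3558 − 7·32 = 3334.
Initially P = 27, Y = 3369, so ΔP = +5 and ΔY = -35.

ΔP = +5, ΔY = -35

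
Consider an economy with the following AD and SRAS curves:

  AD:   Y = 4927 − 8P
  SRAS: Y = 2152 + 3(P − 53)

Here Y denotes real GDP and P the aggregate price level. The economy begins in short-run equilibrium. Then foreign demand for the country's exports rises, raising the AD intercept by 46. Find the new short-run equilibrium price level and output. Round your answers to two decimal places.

P = 270.91, Y = 2805.73

This is a positive demand shock: AD shifts right.
New AD: Y = 4973 − 8P.
SRAS can be written Y = 1993 + 3P.
Set AD = SRAS: 4973 − 8P = 1993 + 3P, so 2980 = 11P and P = 270.91.
Substituting into AD, Y = 2805.73.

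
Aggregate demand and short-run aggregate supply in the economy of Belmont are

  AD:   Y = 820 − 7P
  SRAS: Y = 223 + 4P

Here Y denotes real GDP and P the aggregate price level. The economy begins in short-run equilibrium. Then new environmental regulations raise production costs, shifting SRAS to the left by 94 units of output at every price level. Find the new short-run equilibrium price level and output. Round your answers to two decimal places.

P = 62.82, Y = 380.27

This is a negative supply shock: SRAS shifts left.
New SRAS: Y = 129 + 4P.
Set AD = SRAS: 820 − 7P = 129 + 4P, so 691 = 11P and P = 62.82.
Substituting into AD, Y = 380.27.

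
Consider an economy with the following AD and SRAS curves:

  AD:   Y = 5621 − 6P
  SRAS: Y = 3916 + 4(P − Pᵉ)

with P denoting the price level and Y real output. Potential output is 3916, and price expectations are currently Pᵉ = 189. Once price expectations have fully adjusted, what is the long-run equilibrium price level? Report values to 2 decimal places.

Long-run P = 284.17

Short run: with Pᵉ = 189, SRAS is Y = 3160 + 4P. Setting AD = SRAS gives 2461 = 10P, so P = 246.10 and Y = 5621 − 6P = 4144.40.
Output 4144.40 is above potential 3916, so over time expected prices rise and SRAS shifts left until Y returns to 3916.
Long run: Y = 3916 on the AD curve gives 3916 = 5621 − 6P, so P = 284.17.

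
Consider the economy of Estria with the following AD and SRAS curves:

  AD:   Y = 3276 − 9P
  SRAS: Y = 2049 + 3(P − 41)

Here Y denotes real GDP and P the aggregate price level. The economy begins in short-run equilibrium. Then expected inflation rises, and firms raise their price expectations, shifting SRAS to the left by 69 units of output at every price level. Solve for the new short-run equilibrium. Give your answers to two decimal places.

P = 118.25, Y = 2211.75

This is a negative supply shock: SRAS shifts left.
New SRAS: Y = 1857 + 3P.
Set AD = SRAS: 3276 − 9P = 1857 + 3P, so 1419 = 12P and P = 118.25.
Substituting into AD, Y = 2211.75.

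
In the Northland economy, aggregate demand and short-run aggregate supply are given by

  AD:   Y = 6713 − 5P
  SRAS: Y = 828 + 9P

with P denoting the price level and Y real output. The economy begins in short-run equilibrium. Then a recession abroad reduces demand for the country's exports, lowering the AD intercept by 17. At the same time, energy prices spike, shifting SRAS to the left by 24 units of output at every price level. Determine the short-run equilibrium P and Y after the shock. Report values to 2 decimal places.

After both shocks: AD is Y = 6696 − 5P and SRAS is Y = 804 + 9P.
Setting them equal: 5892 = 14P, so P = 420.86.
Substituting into AD, Y = 4591.71.

P = 420.86, Y = 4591.71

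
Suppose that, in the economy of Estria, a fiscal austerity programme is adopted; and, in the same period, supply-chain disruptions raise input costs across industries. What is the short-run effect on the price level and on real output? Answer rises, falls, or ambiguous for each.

Price level: ambiguous; output: falls

The first event is a negative demand shock: AD shifts left, which by itself pushes P down and Y down.
The second is an adverse supply shock: SRAS shifts left, which by itself pushes P up and Y down.
The two shocks push P in opposite directions, so the effect on P is ambiguous. Both shocks push Y down, so Y falls.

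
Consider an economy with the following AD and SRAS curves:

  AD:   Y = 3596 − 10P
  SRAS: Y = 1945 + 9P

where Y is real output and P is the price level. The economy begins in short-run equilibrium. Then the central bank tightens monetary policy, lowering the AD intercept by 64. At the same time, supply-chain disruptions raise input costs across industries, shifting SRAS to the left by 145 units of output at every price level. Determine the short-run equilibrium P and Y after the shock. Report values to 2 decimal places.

After both shocks: AD is Y = 3532 − 10P and SRAS is Y = 1800 + 9P.
Setting them equal: 1732 = 19P, so P = 91.16.
Substituting into AD, Y = 2620.42.

P = 91.16, Y = 2620.42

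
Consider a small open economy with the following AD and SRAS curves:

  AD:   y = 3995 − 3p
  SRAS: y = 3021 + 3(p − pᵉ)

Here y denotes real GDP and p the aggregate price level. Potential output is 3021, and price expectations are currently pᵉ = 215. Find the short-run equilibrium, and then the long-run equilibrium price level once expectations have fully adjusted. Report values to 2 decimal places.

Short run: with pᵉ = 215, SRAS is y = 2376 + 3p. Setting AD = SRAS gives 1619 = 6p, so p = 269.83 and y = 3995 − 3p = 3185.50.
Output 3185.50 is above potential 3021, so over time expected prices rise and SRAS shifts left until y returns to 3021.
Long run: y = 3021 on the AD curve gives 3021 = 3995 − 3p, so p = 324.67.

Short run: p = 269.83, y = 3185.50. Long run: p = 324.67.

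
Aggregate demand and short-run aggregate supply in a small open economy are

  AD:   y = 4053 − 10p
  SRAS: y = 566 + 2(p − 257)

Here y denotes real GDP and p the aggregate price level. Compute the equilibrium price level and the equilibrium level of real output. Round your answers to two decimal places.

p = 333.42, y = 718.83

Write SRAS as y = 566 + 2p − 514 = 52 + 2p.
Set AD = SRAS: 4053 − 10p = 52 + 2p, so 4001 = 12p and p = 333.42.
Substituting into AD, y = 4053 − 10p = 718.83.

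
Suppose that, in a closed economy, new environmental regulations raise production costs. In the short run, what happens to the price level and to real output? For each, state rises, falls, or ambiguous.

Price level: rises; output: falls

This is an adverse supply shock: SRAS shifts left.
Moving along the downward-sloping AD curve, P rises and Y falls.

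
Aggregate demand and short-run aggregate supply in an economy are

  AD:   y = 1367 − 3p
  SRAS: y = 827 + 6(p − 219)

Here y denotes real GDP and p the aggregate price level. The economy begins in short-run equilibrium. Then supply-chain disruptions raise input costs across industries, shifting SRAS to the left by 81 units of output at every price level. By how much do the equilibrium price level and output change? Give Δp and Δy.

This is a negative supply shock: SRAS shifts left.
New SRAS: y = 6p − 568.
Set AD = SRAS: 1367 − 3p = 6p − 568, so 1935 = 9p and p = 215.
y = 1367 − 3·215 = 722.
Initially p = 206, y = 749, so Δp = +9 and Δy = -27.

Δp = +9, Δy = -27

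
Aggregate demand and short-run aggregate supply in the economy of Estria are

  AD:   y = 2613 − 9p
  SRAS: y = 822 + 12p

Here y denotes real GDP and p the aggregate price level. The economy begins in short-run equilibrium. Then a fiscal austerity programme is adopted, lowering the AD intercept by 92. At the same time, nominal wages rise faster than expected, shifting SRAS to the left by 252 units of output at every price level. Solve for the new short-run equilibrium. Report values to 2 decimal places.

p = 92.90, y = 1684.86

After both shocks: AD is y = 2521 − 9p and SRAS is y = 570 + 12p.
Setting them equal: 1951 = 21p, so p = 92.90.
Substituting into AD, y = 1684.86.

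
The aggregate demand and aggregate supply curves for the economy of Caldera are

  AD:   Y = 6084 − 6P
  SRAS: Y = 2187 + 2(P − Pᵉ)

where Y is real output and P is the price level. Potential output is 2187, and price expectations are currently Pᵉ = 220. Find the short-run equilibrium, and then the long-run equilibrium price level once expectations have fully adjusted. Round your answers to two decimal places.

Short run: P = 542.13, Y = 2831.25. Long run: P = 649.50.

Short run: with Pᵉ = 220, SRAS is Y = 1747 + 2P. Setting AD = SRAS gives 4337 = 8P, so P = 542.13 and Y = 6084 − 6P = 2831.25.
Output 2831.25 is above potential 2187, so over time expected prices rise and SRAS shifts left until Y returns to 2187.
Long run: Y = 2187 on the AD curve gives 2187 = 6084 − 6P, so P = 649.50.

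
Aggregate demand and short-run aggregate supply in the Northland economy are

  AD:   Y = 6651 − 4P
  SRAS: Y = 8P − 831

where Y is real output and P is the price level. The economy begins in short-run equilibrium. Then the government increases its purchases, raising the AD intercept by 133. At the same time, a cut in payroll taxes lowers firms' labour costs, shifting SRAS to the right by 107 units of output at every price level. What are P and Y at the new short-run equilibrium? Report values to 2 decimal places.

P = 625.67, Y = 4281.33

After both shocks: AD is Y = 6784 − 4P and SRAS is Y = 8P − 724.
Setting them equal: 7508 = 12P, so P = 625.67.
Substituting into AD, Y = 4281.33.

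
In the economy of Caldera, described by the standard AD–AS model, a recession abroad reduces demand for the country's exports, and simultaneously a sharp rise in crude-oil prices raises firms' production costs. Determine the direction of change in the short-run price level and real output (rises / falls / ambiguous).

The first event is a negative demand shock: AD shifts left, which by itself pushes P down and Y down.
The second is an adverse supply shock: SRAS shifts left, which by itself pushes P up and Y down.
The two shocks push P in opposite directions, so the effect on P is ambiguous. Both shocks push Y down, so Y falls.

Price level: ambiguous; output: falls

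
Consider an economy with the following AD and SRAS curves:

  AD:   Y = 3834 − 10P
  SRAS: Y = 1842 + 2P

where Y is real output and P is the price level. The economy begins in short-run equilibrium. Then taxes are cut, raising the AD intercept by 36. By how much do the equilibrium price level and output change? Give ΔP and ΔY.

ΔP = +3, ΔY = +6

This is a positive demand shock: AD shifts right.
New AD: Y = 3870 − 10P.
Set AD = SRAS: 3870 − 10P = 1842 + 2P, so 2028 = 12P and P = 169.
Y = 3870 − 10·169 = 2180.
Initially P = 166, Y = 2174, so ΔP = +3 and ΔY = +6.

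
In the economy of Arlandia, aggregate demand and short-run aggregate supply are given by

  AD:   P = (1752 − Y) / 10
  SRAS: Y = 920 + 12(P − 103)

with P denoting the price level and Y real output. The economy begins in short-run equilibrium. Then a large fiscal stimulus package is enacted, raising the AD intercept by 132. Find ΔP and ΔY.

ΔP = +6, ΔY = +72

This is a positive demand shock: AD shifts right.
New AD: Y = 1884 − 10P.
SRAS can be written Y = 12P − 316.
Set AD = SRAS: 1884 − 10P = 12P − 316, so 2200 = 22P and P = 100.
Y = 1884 − 10·100 = 884.
Initially P = 94, Y = 812, so ΔP = +6 and ΔY = +72.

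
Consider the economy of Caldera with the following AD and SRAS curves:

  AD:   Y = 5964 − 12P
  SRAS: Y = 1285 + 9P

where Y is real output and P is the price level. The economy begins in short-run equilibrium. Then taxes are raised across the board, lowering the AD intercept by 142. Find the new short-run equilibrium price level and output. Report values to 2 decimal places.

This is a negative demand shock: AD shifts left.
New AD: Y = 5822 − 12P.
Set AD = SRAS: 5822 − 12P = 1285 + 9P, so 4537 = 21P and P = 216.05.
Substituting into AD, Y = 3229.43.

P = 216.05, Y = 3229.43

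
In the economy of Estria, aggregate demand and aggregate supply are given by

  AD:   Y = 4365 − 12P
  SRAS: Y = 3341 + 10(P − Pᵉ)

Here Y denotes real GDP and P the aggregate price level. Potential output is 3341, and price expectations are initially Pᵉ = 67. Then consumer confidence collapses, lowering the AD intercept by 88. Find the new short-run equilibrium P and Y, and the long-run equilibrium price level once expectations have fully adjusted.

AD shifts left: new AD is Y = 4277 − 12P. With Pᵉ = 67, SRAS is Y = 2671 + 10P.
Short run: 4277 − 12P = 2671 + 10P gives 1606 = 22P, so P = 73 and Y = 4277 − 12·73 = 3401.
Y = 3401 is above potential 3341; expectations adjust and SRAS shifts left until Y = 3341.
Long run: on the new AD curve, 3341 = 4277 − 12P gives P = 78.

Short run: P = 73, Y = 3401. Long run: P = 78.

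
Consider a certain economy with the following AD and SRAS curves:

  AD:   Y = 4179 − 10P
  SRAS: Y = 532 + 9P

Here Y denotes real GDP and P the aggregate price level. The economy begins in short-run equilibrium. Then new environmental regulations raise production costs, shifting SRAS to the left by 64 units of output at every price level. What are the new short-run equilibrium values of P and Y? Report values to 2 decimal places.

P = 195.32, Y = 2225.84

This is a negative supply shock: SRAS shifts left.
New SRAS: Y = 468 + 9P.
Set AD = SRAS: 4179 − 10P = 468 + 9P, so 3711 = 19P and P = 195.32.
Substituting into AD, Y = 2225.84.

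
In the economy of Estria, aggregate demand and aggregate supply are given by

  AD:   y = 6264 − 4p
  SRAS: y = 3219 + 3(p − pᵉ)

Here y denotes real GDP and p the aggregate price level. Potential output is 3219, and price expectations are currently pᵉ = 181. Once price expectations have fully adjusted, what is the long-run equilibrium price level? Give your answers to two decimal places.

Long-run p = 761.25

Short run: with pᵉ = 181, SRAS is y = 2676 + 3p. Setting AD = SRAS gives 3588 = 7p, so p = 512.57 and y = 6264 − 4p = 4213.71.
Output 4213.71 is above potential 3219, so over time expected prices rise and SRAS shifts left until y returns to 3219.
Long run: y = 3219 on the AD curve gives 3219 = 6264 − 4p, so p = 761.25.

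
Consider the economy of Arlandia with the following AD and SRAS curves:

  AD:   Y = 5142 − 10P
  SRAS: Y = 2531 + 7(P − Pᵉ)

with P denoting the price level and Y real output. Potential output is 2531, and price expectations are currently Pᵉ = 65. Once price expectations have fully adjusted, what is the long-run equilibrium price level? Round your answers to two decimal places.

Short run: with Pᵉ = 65, SRAS is Y = 2076 + 7P. Setting AD = SRAS gives 3066 = 17P, so P = 180.35 and Y = 5142 − 10P = 3338.47.
Output 3338.47 is above potential 2531, so over time expected prices rise and SRAS shifts left until Y returns to 2531.
Long run: Y = 2531 on the AD curve gives 2531 = 5142 − 10P, so P = 261.10.

Long-run P = 261.10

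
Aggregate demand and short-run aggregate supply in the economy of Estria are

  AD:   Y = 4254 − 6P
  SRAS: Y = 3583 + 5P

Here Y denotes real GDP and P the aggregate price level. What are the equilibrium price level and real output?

Set AD = SRAS: 4254 − 6P = 3583 + 5P, so 671 = 11P and P = 61.
Then Y = 4254 − 6·61 = 3888.

P = 61, Y = 3888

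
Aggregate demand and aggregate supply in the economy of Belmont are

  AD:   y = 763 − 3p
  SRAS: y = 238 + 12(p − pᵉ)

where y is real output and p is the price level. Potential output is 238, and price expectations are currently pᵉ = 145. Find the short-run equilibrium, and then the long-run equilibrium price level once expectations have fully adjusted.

Short run: p = 151, y = 310. Long run: p = 175.

Short run: with pᵉ = 145, SRAS is y = 12p − 1502. Setting AD = SRAS gives 2265 = 15p, so p = 151 and y = 763 − 3·151 = 310.
Output 310 is above potential 238, so over time expected prices rise and SRAS shifts left until y returns to 238.
Long run: y = 238 on the AD curve gives 238 = 763 − 3p, so p = 175.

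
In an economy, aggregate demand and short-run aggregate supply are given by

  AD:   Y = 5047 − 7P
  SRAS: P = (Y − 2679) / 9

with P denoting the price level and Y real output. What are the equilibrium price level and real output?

Rearrange SRAS to Y = 2679 + 9P.
Set AD = SRAS: 5047 − 7P = 2679 + 9P, so 2368 = 16P and P = 148.
Then Y = 5047 − 7·148 = 4011.

P = 148, Y = 4011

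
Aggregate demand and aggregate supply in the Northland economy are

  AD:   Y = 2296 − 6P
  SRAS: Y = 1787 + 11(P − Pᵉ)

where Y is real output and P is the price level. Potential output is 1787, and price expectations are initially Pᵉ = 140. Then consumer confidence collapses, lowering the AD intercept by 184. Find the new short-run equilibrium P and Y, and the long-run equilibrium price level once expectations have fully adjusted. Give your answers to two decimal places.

AD shifts left: new AD is Y = 2112 − 6P. With Pᵉ = 140, SRAS is Y = 247 + 11P.
Short run: 2112 − 6P = 247 + 11P gives 1865 = 17P, so P = 109.71 and Y = 2112 − 6P = 1453.76.
Y = 1453.76 is below potential 1787; expectations adjust and SRAS shifts right until Y = 1787.
Long run: on the new AD curve, 1787 = 2112 − 6P gives P = 54.17.

Short run: P = 109.71, Y = 1453.76. Long run: P = 54.17.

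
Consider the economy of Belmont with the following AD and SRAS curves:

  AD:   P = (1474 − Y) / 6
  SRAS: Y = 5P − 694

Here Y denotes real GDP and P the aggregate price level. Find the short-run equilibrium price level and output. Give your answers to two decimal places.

P = 197.09, Y = 291.45

Rearrange AD to Y = 1474 − 6P.
Set AD = SRAS: 1474 − 6P = 5P − 694, so 2168 = 11P and P = 197.09.
Substituting into AD, Y = 1474 − 6P = 291.45.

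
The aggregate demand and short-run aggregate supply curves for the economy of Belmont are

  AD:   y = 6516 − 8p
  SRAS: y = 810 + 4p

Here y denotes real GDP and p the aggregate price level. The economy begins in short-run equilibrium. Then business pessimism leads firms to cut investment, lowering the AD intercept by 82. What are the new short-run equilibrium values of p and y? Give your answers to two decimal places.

This is a negative demand shock: AD shifts left.
New AD: y = 6434 − 8p.
Set AD = SRAS: 6434 − 8p = 810 + 4p, so 5624 = 12p and p = 468.67.
Substituting into AD, y = 2684.67.

p = 468.67, y = 2684.67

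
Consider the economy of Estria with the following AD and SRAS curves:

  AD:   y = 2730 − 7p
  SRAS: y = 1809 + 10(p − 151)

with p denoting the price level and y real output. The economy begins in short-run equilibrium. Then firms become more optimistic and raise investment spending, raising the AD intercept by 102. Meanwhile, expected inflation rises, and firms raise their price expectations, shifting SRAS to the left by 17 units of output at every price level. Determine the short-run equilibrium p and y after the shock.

p = 150, y = 1782

After both shocks: AD is y = 2832 − 7p and SRAS is y = 282 + 10p.
Setting them equal: 2550 = 17p, so p = 150.
y = 2832 − 7·150 = 1782.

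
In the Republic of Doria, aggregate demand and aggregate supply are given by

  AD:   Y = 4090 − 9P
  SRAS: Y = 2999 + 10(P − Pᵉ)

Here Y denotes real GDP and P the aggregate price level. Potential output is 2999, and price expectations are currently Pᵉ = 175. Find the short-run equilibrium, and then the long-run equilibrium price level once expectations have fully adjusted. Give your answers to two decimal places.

Short run: P = 149.53, Y = 2744.26. Long run: P = 121.22.

Short run: with Pᵉ = 175, SRAS is Y = 1249 + 10P. Setting AD = SRAS gives 2841 = 19P, so P = 149.53 and Y = 4090 − 9P = 2744.26.
Output 2744.26 is below potential 2999, so over time expected prices fall and SRAS shifts right until Y returns to 2999.
Long run: Y = 2999 on the AD curve gives 2999 = 4090 − 9P, so P = 121.22.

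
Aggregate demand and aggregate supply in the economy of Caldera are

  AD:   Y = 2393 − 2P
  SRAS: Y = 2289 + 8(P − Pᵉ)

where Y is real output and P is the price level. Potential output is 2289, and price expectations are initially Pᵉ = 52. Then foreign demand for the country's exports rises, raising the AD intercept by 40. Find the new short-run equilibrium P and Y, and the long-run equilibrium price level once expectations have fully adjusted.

AD shifts right: new AD is Y = 2433 − 2P. With Pᵉ = 52, SRAS is Y = 1873 + 8P.
Short run: 2433 − 2P = 1873 + 8P gives 560 = 10P, so P = 56 and Y = 2433 − 2·56 = 2321.
Y = 2321 is above potential 2289; expectations adjust and SRAS shifts left until Y = 2289.
Long run: on the new AD curve, 2289 = 2433 − 2P gives P = 72.

Short run: P = 56, Y = 2321. Long run: P = 72.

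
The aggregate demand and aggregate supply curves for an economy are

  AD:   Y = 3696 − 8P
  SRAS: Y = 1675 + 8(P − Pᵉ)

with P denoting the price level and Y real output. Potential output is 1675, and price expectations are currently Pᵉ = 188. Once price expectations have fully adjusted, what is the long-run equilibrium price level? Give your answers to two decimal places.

Short run: with Pᵉ = 188, SRAS is Y = 171 + 8P. Setting AD = SRAS gives 3525 = 16P, so P = 220.31 and Y = 3696 − 8P = 1933.50.
Output 1933.50 is above potential 1675, so over time expected prices rise and SRAS shifts left until Y returns to 1675.
Long run: Y = 1675 on the AD curve gives 1675 = 3696 − 8P, so P = 252.63.

Long-run P = 252.63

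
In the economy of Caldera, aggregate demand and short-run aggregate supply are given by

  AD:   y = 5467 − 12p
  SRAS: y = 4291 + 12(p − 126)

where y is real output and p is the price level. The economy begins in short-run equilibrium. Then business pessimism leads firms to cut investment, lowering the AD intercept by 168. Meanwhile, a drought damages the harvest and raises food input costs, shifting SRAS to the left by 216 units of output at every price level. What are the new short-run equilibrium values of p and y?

After both shocks: AD is y = 5299 − 12p and SRAS is y = 2563 + 12p.
Setting them equal: 2736 = 24p, so p = 114.
y = 5299 − 12·114 = 3931.

p = 114, y = 3931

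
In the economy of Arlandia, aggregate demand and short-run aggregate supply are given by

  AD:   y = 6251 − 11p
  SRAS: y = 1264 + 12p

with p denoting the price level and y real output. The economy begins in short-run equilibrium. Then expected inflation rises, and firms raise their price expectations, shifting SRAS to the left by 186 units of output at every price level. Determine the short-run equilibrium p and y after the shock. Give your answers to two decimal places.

This is a negative supply shock: SRAS shifts left.
New SRAS: y = 1078 + 12p.
Set AD = SRAS: 6251 − 11p = 1078 + 12p, so 5173 = 23p and p = 224.91.
Substituting into AD, y = 3776.96.

p = 224.91, y = 3776.96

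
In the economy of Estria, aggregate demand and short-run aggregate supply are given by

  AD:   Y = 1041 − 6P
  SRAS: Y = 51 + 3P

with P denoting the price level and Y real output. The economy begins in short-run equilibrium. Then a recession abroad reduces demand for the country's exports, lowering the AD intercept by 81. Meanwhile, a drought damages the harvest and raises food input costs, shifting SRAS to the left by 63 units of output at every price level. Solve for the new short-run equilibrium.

After both shocks: AD is Y = 960 − 6P and SRAS is Y = 3P − 12.
Setting them equal: 972 = 9P, so P = 108.
Y = 960 − 6·108 = 312.

P = 108, Y = 312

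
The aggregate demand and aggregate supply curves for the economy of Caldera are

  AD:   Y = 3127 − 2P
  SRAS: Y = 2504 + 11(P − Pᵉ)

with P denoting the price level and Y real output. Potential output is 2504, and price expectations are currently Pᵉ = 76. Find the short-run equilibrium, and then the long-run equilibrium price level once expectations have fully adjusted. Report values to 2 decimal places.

Short run: P = 112.23, Y = 2902.54. Long run: P = 311.50.

Short run: with Pᵉ = 76, SRAS is Y = 1668 + 11P. Setting AD = SRAS gives 1459 = 13P, so P = 112.23 and Y = 3127 − 2P = 2902.54.
Output 2902.54 is above potential 2504, so over time expected prices rise and SRAS shifts left until Y returns to 2504.
Long run: Y = 2504 on the AD curve gives 2504 = 3127 − 2P, so P = 311.50.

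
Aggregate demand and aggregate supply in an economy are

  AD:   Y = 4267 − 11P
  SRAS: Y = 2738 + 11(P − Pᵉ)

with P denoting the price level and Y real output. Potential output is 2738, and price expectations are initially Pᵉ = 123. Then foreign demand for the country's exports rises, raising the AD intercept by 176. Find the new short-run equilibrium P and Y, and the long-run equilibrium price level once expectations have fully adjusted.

Short run: P = 139, Y = 2914. Long run: P = 155.

AD shifts right: new AD is Y = 4443 − 11P. With Pᵉ = 123, SRAS is Y = 1385 + 11P.
Short run: 4443 − 11P = 1385 + 11P gives 3058 = 22P, so P = 139 and Y = 4443 − 11·139 = 2914.
Y = 2914 is above potential 2738; expectations adjust and SRAS shifts left until Y = 2738.
Long run: on the new AD curve, 2738 = 4443 − 11P gives P = 155.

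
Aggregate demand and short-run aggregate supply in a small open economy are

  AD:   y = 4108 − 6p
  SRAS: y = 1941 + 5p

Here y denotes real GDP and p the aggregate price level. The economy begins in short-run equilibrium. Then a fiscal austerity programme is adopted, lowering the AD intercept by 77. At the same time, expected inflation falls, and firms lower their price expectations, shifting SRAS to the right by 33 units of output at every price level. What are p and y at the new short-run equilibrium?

p = 187, y = 2909

After both shocks: AD is y = 4031 − 6p and SRAS is y = 1974 + 5p.
Setting them equal: 2057 = 11p, so p = 187.
y = 4031 − 6·187 = 2909.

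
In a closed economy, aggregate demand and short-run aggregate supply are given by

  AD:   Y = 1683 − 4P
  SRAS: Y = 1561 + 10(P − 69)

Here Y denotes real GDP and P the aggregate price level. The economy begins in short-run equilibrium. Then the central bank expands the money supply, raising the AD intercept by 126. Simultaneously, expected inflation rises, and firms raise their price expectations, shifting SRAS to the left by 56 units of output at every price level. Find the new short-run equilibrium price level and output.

P = 71, Y = 1525

After both shocks: AD is Y = 1809 − 4P and SRAS is Y = 815 + 10P.
Setting them equal: 994 = 14P, so P = 71.
Y = 1809 − 4·71 = 1525.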